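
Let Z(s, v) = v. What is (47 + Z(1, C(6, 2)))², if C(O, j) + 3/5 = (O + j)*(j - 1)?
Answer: 73984/25 ≈ 2959.4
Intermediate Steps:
C(O, j) = -⅗ + (-1 + j)*(O + j) (C(O, j) = -⅗ + (O + j)*(j - 1) = -⅗ + (O + j)*(-1 + j) = -⅗ + (-1 + j)*(O + j))
(47 + Z(1, C(6, 2)))² = (47 + (-⅗ + 2² - 1*6 - 1*2 + 6*2))² = (47 + (-⅗ + 4 - 6 - 2 + 12))² = (47 + 37/5)² = (272/5)² = 73984/25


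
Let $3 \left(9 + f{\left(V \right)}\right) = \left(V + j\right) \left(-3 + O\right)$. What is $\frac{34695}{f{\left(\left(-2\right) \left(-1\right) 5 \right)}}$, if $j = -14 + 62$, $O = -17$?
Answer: $- \frac{104085}{1187} \approx -87.688$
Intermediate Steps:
$j = 48$
$f{\left(V \right)} = -329 - \frac{20 V}{3}$ ($f{\left(V \right)} = -9 + \frac{\left(V + 48\right) \left(-3 - 17\right)}{3} = -9 + \frac{\left(48 + V\right) \left(-20\right)}{3} = -9 + \frac{-960 - 20 V}{3} = -9 - \left(320 + \frac{20 V}{3}\right) = -329 - \frac{20 V}{3}$)
$\frac{34695}{f{\left(\left(-2\right) \left(-1\right) 5 \right)}} = \frac{34695}{-329 - \frac{20 \left(-2\right) \left(-1\right) 5}{3}} = \frac{34695}{-329 - \frac{20 \cdot 2 \cdot 5}{3}} = \frac{34695}{-329 - \frac{200}{3}} = \frac{34695}{- \frac{1187}{3}} = 34695 \left(- \frac{3}{1187}\right) = - \frac{104085}{1187}$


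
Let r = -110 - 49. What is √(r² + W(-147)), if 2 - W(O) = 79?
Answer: 2*√6301 ≈ 158.76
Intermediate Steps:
r = -159
W(O) = -77 (W(O) = 2 - 1*79 = 2 - 79 = -77)
√(r² + W(-147)) = √((-159)² - 77) = √(25281 - 77) = √25204 = 2*√6301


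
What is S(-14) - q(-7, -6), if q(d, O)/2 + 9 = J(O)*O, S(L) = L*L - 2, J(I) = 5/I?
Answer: 202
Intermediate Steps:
S(L) = -2 + L² (S(L) = L² - 2 = -2 + L²)
q(d, O) = -8 (q(d, O) = -18 + 2*((5/O)*O) = -18 + 2*5 = -18 + 10 = -8)
S(-14) - q(-7, -6) = (-2 + (-14)²) - 1*(-8) = (-2 + 196) + 8 = 194 + 8 = 202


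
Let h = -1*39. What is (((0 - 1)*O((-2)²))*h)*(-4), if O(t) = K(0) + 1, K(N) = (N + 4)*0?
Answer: -156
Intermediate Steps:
K(N) = 0 (K(N) = (4 + N)*0 = 0)
O(t) = 1 (O(t) = 0 + 1 = 1)
h = -39
(((0 - 1)*O((-2)²))*h)*(-4) = (((0 - 1)*1)*(-39))*(-4) = (-1*1*(-39))*(-4) = -1*(-39)*(-4) = 39*(-4) = -156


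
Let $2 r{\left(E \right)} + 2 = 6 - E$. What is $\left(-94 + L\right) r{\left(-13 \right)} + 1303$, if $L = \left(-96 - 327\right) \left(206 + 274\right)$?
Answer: $-1725336$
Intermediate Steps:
$L = -203040$ ($L = \left(-423\right) 480 = -203040$)
$r{\left(E \right)} = 2 - \frac{E}{2}$ ($r{\left(E \right)} = -1 + \frac{6 - E}{2} = -1 - \left(-3 + \frac{E}{2}\right) = 2 - \frac{E}{2}$)
$\left(-94 + L\right) r{\left(-13 \right)} + 1303 = \left(-94 - 203040\right) \left(2 - - \frac{13}{2}\right) + 1303 = - 203134 \left(2 + \frac{13}{2}\right) + 1303 = \left(-203134\right) \frac{17}{2} + 1303 = -1726639 + 1303 = -1725336$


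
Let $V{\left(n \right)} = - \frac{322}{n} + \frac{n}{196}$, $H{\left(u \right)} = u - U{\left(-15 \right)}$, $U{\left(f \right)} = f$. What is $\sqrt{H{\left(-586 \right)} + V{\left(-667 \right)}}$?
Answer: $\frac{i \sqrt{94602727}}{406} \approx 23.957 i$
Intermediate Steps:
$H{\left(u \right)} = 15 + u$ ($H{\left(u \right)} = u - -15 = u + 15 = 15 + u$)
$V{\left(n \right)} = - \frac{322}{n} + \frac{n}{196}$ ($V{\left(n \right)} = - \frac{322}{n} + n \frac{1}{196} = - \frac{322}{n} + \frac{n}{196}$)
$\sqrt{H{\left(-586 \right)} + V{\left(-667 \right)}} = \sqrt{\left(15 - 586\right) + \left(- \frac{322}{-667} + \frac{1}{196} \left(-667\right)\right)} = \sqrt{-571 - \frac{16599}{5684}} = \sqrt{- \frac{3262163}{5684}} = \frac{i \sqrt{94602727}}{406}$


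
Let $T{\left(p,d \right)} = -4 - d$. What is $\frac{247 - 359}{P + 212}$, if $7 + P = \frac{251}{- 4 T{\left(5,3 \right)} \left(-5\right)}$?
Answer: $- \frac{15680}{28449} \approx -0.55116$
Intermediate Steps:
$P = - \frac{1231}{140}$ ($P = -7 + \frac{251}{- 4 \left(-4 - 3\right) \left(-5\right)} = -7 + \frac{251}{\left(-4\right) \left(-7\right) \left(-5\right)} = -7 + \frac{251}{28 \left(-5\right)} = -7 + \frac{251}{-140} = -7 + 251 \left(- \frac{1}{140}\right) = -7 - \frac{251}{140} = - \frac{1231}{140} \approx -8.7929$)
$\frac{247 - 359}{P + 212} = \frac{247 - 359}{- \frac{1231}{140} + 212} = - \frac{112}{\frac{28449}{140}} = \left(-112\right) \frac{140}{28449} = - \frac{15680}{28449}$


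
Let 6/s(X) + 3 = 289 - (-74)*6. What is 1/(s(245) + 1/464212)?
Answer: 169437380/1393001 ≈ 121.63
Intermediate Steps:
s(X) = 3/365 (s(X) = 6/(-3 + (289 - (-74)*6)) = 6/(-3 + (289 - 1*(-444))) = 6/(-3 + (289 + 444)) = 6/(-3 + 733) = 6/730 = 6*(1/730) = 3/365)
1/(s(245) + 1/464212) = 1/(3/365 + 1/464212) = 1/(1393001/169437380) = 169437380/1393001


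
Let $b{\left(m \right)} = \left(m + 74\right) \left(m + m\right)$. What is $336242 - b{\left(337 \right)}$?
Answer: $59228$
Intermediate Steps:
$b{\left(m \right)} = 2 m \left(74 + m\right)$ ($b{\left(m \right)} = \left(74 + m\right) 2 m = 2 m \left(74 + m\right)$)
$336242 - b{\left(337 \right)} = 336242 - 2 \cdot 337 \left(74 + 337\right) = 336242 - 2 \cdot 337 \cdot 411 = 336242 - 277014 = 59228$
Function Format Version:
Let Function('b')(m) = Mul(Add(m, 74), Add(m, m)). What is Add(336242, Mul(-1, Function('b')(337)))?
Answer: 59228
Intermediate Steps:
Function('b')(m) = Mul(2, m, Add(74, m)) (Function('b')(m) = Mul(Add(74, m), Mul(2, m)) = Mul(2, m, Add(74, m)))
Add(336242, Mul(-1, Function('b')(337))) = Add(336242, Mul(-1, Mul(2, 337, Add(74, 337)))) = Add(336242, Mul(-1, Mul(2, 337, 411))) = Add(336242, Mul(-1, 277014)) = Add(336242, -277014) = 59228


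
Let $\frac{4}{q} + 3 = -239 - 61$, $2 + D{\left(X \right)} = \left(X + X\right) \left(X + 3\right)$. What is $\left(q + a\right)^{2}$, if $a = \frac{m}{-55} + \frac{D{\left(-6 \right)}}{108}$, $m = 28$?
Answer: $\frac{3873444169}{89982000900} \approx 0.043047$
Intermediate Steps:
$D{\left(X \right)} = -2 + 2 X \left(3 + X\right)$ ($D{\left(X \right)} = -2 + \left(X + X\right) \left(X + 3\right) = -2 + 2 X \left(3 + X\right)$)
$q = - \frac{4}{303}$ ($q = \frac{4}{-3 - 300} = \frac{4}{-303} = 4 \left(- \frac{1}{303}\right) = - \frac{4}{303} \approx -0.013201$)
$a = - \frac{577}{2970}$ ($a = \frac{28}{-55} + \frac{-2 + 2 \left(-6\right)^{2} + 6 \left(-6\right)}{108} = 28 \left(- \frac{1}{55}\right) + \left(-2 + 2 \cdot 36 - 36\right) \frac{1}{108} = - \frac{28}{55} + \left(-2 + 72 - 36\right) \frac{1}{108} = - \frac{28}{55} + 34 \cdot \frac{1}{108} = - \frac{28}{55} + \frac{17}{54} = - \frac{577}{2970} \approx -0.19428$)
$\left(q + a\right)^{2} = \left(- \frac{4}{303} - \frac{577}{2970}\right)^{2} = \left(- \frac{62237}{299970}\right)^{2} = \frac{3873444169}{89982000900}$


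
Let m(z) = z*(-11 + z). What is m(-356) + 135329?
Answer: 265981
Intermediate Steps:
m(-356) + 135329 = -356*(-11 - 356) + 135329 = -356*(-367) + 135329 = 130652 + 135329 = 265981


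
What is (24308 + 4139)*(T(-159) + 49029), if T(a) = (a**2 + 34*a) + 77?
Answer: 1962302507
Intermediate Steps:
T(a) = 77 + a**2 + 34*a
(24308 + 4139)*(T(-159) + 49029) = (24308 + 4139)*((77 + (-159)**2 + 34*(-159)) + 49029) = 28447*((77 + 25281 - 5406) + 49029) = 28447*(19952 + 49029) = 28447*68981 = 1962302507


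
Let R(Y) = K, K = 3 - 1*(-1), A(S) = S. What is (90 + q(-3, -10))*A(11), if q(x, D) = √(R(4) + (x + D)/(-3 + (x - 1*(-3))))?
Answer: 990 + 55*√3/3 ≈ 1021.8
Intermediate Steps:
K = 4 (K = 3 + 1 = 4)
R(Y) = 4
q(x, D) = √(4 + (D + x)/x) (q(x, D) = √(4 + (x + D)/(-3 + (x - 1*(-3)))) = √(4 + (D + x)/(-3 + (x + 3))) = √(4 + (D + x)/(-3 + (3 + x))) = √(4 + (D + x)/x))
(90 + q(-3, -10))*A(11) = (90 + √(5 - 10/(-3)))*11 = (90 + √(5 - 10*(-⅓)))*11 = (90 + √(5 + 10/3))*11 = (90 + √(25/3))*11 = (90 + 5*√3/3)*11 = 990 + 55*√3/3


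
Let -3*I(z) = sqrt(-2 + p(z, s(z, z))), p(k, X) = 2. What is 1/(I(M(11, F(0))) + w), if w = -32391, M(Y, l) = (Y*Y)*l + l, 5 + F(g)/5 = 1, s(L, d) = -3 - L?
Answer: -1/32391 ≈ -3.0873e-5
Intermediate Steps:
F(g) = -20 (F(g) = -25 + 5*1 = -25 + 5 = -20)
M(Y, l) = l + l*Y**2 (M(Y, l) = Y**2*l + l = l*Y**2 + l = l + l*Y**2)
I(z) = 0 (I(z) = -sqrt(-2 + 2)/3 = -sqrt(0)/3 = -1/3*0 = 0)
1/(I(M(11, F(0))) + w) = 1/(0 - 32391) = 1/(-32391) = -1/32391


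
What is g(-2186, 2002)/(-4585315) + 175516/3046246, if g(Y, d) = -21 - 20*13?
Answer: 57546581619/997714105535 ≈ 0.057678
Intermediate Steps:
g(Y, d) = -281 (g(Y, d) = -21 - 260 = -281)
g(-2186, 2002)/(-4585315) + 175516/3046246 = -281/(-4585315) + 175516/3046246 = -281*(-1/4585315) + 175516*(1/3046246) = 281/4585315 + 87758/1523123 = 57546581619/997714105535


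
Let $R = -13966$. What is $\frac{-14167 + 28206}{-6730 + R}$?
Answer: $- \frac{14039}{20696} \approx -0.67834$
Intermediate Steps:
$\frac{-14167 + 28206}{-6730 + R} = \frac{-14167 + 28206}{-6730 - 13966} = \frac{14039}{-20696} = 14039 \left(- \frac{1}{20696}\right) = - \frac{14039}{20696}$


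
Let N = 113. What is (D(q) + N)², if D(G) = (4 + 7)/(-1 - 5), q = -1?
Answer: 444889/36 ≈ 12358.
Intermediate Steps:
D(G) = -11/6 (D(G) = 11/(-6) = 11*(-⅙) = -11/6)
(D(q) + N)² = (-11/6 + 113)² = (667/6)² = 444889/36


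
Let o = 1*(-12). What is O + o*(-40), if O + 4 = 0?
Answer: 476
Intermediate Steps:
O = -4 (O = -4 + 0 = -4)
o = -12
O + o*(-40) = -4 - 12*(-40) = -4 + 480 = 476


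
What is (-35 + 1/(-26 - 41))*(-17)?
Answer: 39882/67 ≈ 595.25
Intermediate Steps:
(-35 + 1/(-26 - 41))*(-17) = (-35 + 1/(-67))*(-17) = (-35 - 1/67)*(-17) = -2346/67*(-17) = 39882/67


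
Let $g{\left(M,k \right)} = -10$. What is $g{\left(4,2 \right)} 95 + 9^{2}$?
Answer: $-869$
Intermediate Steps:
$g{\left(4,2 \right)} 95 + 9^{2} = \left(-10\right) 95 + 9^{2} = -950 + 81 = -869$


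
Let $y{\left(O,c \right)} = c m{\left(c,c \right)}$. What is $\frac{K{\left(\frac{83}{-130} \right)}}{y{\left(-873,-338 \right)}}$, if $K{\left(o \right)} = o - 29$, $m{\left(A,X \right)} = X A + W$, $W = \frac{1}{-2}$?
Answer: $\frac{3853}{5019859390} \approx 7.6755 \cdot 10^{-7}$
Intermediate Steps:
$W = - \frac{1}{2} \approx -0.5$
$m{\left(A,X \right)} = - \frac{1}{2} + A X$ ($m{\left(A,X \right)} = X A - \frac{1}{2} = A X - \frac{1}{2} = - \frac{1}{2} + A X$)
$y{\left(O,c \right)} = c \left(- \frac{1}{2} + c^{2}\right)$ ($y{\left(O,c \right)} = c \left(- \frac{1}{2} + c c\right) = c \left(- \frac{1}{2} + c^{2}\right)$)
$K{\left(o \right)} = -29 + o$
$\frac{K{\left(\frac{83}{-130} \right)}}{y{\left(-873,-338 \right)}} = \frac{-29 + \frac{83}{-130}}{\left(-338\right)^{3} - -169} = \frac{-29 + 83 \left(- \frac{1}{130}\right)}{-38614472 + 169} = \frac{-29 - \frac{83}{130}}{-38614303} = \left(- \frac{3853}{130}\right) \left(- \frac{1}{38614303}\right) = \frac{3853}{5019859390}$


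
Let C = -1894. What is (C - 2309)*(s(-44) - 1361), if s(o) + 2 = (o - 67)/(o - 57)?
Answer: 578131056/101 ≈ 5.7241e+6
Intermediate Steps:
s(o) = -2 + (-67 + o)/(-57 + o) (s(o) = -2 + (o - 67)/(o - 57) = -2 + (-67 + o)/(-57 + o))
(C - 2309)*(s(-44) - 1361) = (-1894 - 2309)*((47 - 1*(-44))/(-57 - 44) - 1361) = -4203*((47 + 44)/(-101) - 1361) = -4203*(-1/101*91 - 1361) = -4203*(-91/101 - 1361) = -4203*(-137552/101) = 578131056/101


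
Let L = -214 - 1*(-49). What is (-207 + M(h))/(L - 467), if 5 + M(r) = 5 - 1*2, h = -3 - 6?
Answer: 209/632 ≈ 0.33070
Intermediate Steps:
L = -165 (L = -214 + 49 = -165)
h = -9
M(r) = -2 (M(r) = -5 + (5 - 1*2) = -5 + (5 - 2) = -5 + 3 = -2)
(-207 + M(h))/(L - 467) = (-207 - 2)/(-165 - 467) = -209/(-632) = -209*(-1/632) = 209/632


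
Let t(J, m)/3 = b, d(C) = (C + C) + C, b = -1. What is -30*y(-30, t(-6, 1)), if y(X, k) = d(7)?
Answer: -630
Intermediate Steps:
d(C) = 3*C (d(C) = 2*C + C = 3*C)
t(J, m) = -3 (t(J, m) = 3*(-1) = -3)
y(X, k) = 21 (y(X, k) = 3*7 = 21)
-30*y(-30, t(-6, 1)) = -30*21 = -630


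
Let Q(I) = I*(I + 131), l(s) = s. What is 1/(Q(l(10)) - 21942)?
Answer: -1/20532 ≈ -4.8704e-5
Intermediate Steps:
Q(I) = I*(131 + I)
1/(Q(l(10)) - 21942) = 1/(10*(131 + 10) - 21942) = 1/(10*141 - 21942) = 1/(1410 - 21942) = 1/(-20532) = -1/20532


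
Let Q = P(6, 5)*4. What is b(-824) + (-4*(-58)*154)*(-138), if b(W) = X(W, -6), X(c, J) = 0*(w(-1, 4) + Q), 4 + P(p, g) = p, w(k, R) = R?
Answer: -4930464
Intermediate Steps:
P(p, g) = -4 + p
Q = 8 (Q = (-4 + 6)*4 = 2*4 = 8)
X(c, J) = 0 (X(c, J) = 0*(4 + 8) = 0*12 = 0)
b(W) = 0
b(-824) + (-4*(-58)*154)*(-138) = 0 + (-4*(-58)*154)*(-138) = 0 + (232*154)*(-138) = 0 + 35728*(-138) = 0 - 4930464 = -4930464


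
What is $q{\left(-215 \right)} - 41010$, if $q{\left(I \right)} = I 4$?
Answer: $-41870$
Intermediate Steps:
$q{\left(I \right)} = 4 I$
$q{\left(-215 \right)} - 41010 = 4 \left(-215\right) - 41010 = -860 - 41010 = -41870$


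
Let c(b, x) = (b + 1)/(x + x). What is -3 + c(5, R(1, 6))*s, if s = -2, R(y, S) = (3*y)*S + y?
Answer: -63/19 ≈ -3.3158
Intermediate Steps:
R(y, S) = y + 3*S*y (R(y, S) = 3*S*y + y = y + 3*S*y)
c(b, x) = (1 + b)/(2*x) (c(b, x) = (1 + b)/((2*x)) = (1 + b)*(1/(2*x)) = (1 + b)/(2*x))
-3 + c(5, R(1, 6))*s = -3 + ((1 + 5)/(2*((1*(1 + 3*6)))))*(-2) = -3 + ((1/2)*6/(1*(1 + 18)))*(-2) = -3 + ((1/2)*6/(1*19))*(-2) = -3 + ((1/2)*6/19)*(-2) = -3 + ((1/2)*(1/19)*6)*(-2) = -3 + (3/19)*(-2) = -3 - 6/19 = -63/19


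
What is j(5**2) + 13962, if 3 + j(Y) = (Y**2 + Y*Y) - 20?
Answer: 15189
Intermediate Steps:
j(Y) = -23 + 2*Y**2 (j(Y) = -3 + ((Y**2 + Y*Y) - 20) = -3 + ((Y**2 + Y**2) - 20) = -3 + (2*Y**2 - 20) = -3 + (-20 + 2*Y**2) = -23 + 2*Y**2)
j(5**2) + 13962 = (-23 + 2*(5**2)**2) + 13962 = (-23 + 2*25**2) + 13962 = (-23 + 2*625) + 13962 = (-23 + 1250) + 13962 = 1227 + 13962 = 15189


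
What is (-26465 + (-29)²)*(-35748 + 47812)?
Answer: -309127936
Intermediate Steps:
(-26465 + (-29)²)*(-35748 + 47812) = (-26465 + 841)*12064 = -25624*12064 = -309127936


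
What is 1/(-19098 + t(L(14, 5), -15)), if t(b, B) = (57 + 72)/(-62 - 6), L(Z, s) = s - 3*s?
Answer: -68/1298793 ≈ -5.2356e-5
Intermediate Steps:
L(Z, s) = -2*s
t(b, B) = -129/68 (t(b, B) = 129/(-68) = 129*(-1/68) = -129/68)
1/(-19098 + t(L(14, 5), -15)) = 1/(-19098 - 129/68) = 1/(-1298793/68) = -68/1298793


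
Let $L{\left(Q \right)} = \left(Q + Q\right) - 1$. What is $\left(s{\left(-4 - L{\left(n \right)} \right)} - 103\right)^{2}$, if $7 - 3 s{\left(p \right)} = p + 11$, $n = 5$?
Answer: $10000$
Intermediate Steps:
$L{\left(Q \right)} = -1 + 2 Q$ ($L{\left(Q \right)} = 2 Q - 1 = -1 + 2 Q$)
$s{\left(p \right)} = - \frac{4}{3} - \frac{p}{3}$ ($s{\left(p \right)} = \frac{7}{3} - \frac{p + 11}{3} = \frac{7}{3} - \frac{11 + p}{3} = \frac{7}{3} - \left(\frac{11}{3} + \frac{p}{3}\right) = - \frac{4}{3} - \frac{p}{3}$)
$\left(s{\left(-4 - L{\left(n \right)} \right)} - 103\right)^{2} = \left(\left(- \frac{4}{3} - \frac{-4 - \left(-1 + 2 \cdot 5\right)}{3}\right) - 103\right)^{2} = \left(\left(- \frac{4}{3} - \frac{-4 - \left(-1 + 10\right)}{3}\right) - 103\right)^{2} = \left(\left(- \frac{4}{3} - \frac{-4 - 9}{3}\right) - 103\right)^{2} = \left(\left(- \frac{4}{3} - - \frac{13}{3}\right) - 103\right)^{2} = \left(\left(- \frac{4}{3} + \frac{13}{3}\right) - 103\right)^{2} = \left(3 - 103\right)^{2} = \left(-100\right)^{2} = 10000$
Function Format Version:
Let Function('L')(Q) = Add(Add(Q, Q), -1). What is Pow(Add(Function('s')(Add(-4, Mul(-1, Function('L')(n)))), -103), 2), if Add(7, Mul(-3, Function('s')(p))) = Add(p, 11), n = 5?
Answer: 10000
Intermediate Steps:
Function('L')(Q) = Add(-1, Mul(2, Q)) (Function('L')(Q) = Add(Mul(2, Q), -1) = Add(-1, Mul(2, Q)))
Function('s')(p) = Add(Rational(-4, 3), Mul(Rational(-1, 3), p)) (Function('s')(p) = Add(Rational(7, 3), Mul(Rational(-1, 3), Add(p, 11))) = Add(Rational(7, 3), Mul(Rational(-1, 3), Add(11, p))) = Add(Rational(7, 3), Add(Rational(-11, 3), Mul(Rational(-1, 3), p))) = Add(Rational(-4, 3), Mul(Rational(-1, 3), p)))
Pow(Add(Function('s')(Add(-4, Mul(-1, Function('L')(n)))), -103), 2) = Pow(Add(Add(Rational(-4, 3), Mul(Rational(-1, 3), Add(-4, Mul(-1, Add(-1, Mul(2, 5)))))), -103), 2) = Pow(Add(Add(Rational(-4, 3), Mul(Rational(-1, 3), Add(-4, Mul(-1, Add(-1, 10))))), -103), 2) = Pow(Add(Add(Rational(-4, 3), Mul(Rational(-1, 3), Add(-4, Mul(-1, 9)))), -103), 2) = Pow(Add(Add(Rational(-4, 3), Mul(Rational(-1, 3), Add(-4, -9))), -103), 2) = Pow(Add(Add(Rational(-4, 3), Mul(Rational(-1, 3), -13)), -103), 2) = Pow(Add(Add(Rational(-4, 3), Rational(13, 3)), -103), 2) = Pow(Add(3, -103), 2) = Pow(-100, 2) = 10000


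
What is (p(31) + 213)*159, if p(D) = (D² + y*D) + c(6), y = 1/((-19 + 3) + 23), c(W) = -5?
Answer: 1306026/7 ≈ 1.8658e+5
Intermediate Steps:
y = ⅐ (y = 1/(-16 + 23) = 1/7 = ⅐ ≈ 0.14286)
p(D) = -5 + D² + D/7 (p(D) = (D² + D/7) - 5 = -5 + D² + D/7)
(p(31) + 213)*159 = ((-5 + 31² + (⅐)*31) + 213)*159 = ((-5 + 961 + 31/7) + 213)*159 = (6723/7 + 213)*159 = (8214/7)*159 = 1306026/7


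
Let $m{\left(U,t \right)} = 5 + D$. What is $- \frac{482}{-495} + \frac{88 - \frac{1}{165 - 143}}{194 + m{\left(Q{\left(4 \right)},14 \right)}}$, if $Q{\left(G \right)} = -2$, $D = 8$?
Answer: $\frac{31847}{22770} \approx 1.3986$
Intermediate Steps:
$m{\left(U,t \right)} = 13$ ($m{\left(U,t \right)} = 5 + 8 = 13$)
$- \frac{482}{-495} + \frac{88 - \frac{1}{165 - 143}}{194 + m{\left(Q{\left(4 \right)},14 \right)}} = - \frac{482}{-495} + \frac{88 - \frac{1}{165 - 143}}{194 + 13} = \left(-482\right) \left(- \frac{1}{495}\right) + \frac{88 - \frac{1}{22}}{207} = \frac{482}{495} + \left(88 - \frac{1}{22}\right) \frac{1}{207} = \frac{482}{495} + \frac{1935}{22} \cdot \frac{1}{207} = \frac{482}{495} + \frac{215}{506} = \frac{31847}{22770}$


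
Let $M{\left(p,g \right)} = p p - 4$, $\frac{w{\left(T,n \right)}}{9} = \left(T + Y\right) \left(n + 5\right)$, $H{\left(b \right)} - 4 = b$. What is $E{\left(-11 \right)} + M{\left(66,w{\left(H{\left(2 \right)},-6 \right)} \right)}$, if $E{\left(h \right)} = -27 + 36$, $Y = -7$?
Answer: $4361$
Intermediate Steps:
$H{\left(b \right)} = 4 + b$
$E{\left(h \right)} = 9$
$w{\left(T,n \right)} = 9 \left(-7 + T\right) \left(5 + n\right)$ ($w{\left(T,n \right)} = 9 \left(T - 7\right) \left(n + 5\right) = 9 \left(-7 + T\right) \left(5 + n\right)$)
$M{\left(p,g \right)} = -4 + p^{2}$ ($M{\left(p,g \right)} = p^{2} - 4 = -4 + p^{2}$)
$E{\left(-11 \right)} + M{\left(66,w{\left(H{\left(2 \right)},-6 \right)} \right)} = 9 - \left(4 - 66^{2}\right) = 9 + \left(-4 + 4356\right) = 9 + 4352 = 4361$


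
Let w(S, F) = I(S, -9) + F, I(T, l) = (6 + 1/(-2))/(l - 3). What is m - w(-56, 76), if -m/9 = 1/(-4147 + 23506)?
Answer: -1299929/17208 ≈ -75.542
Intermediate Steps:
I(T, l) = 11/(2*(-3 + l)) (I(T, l) = (6 - 1/2)/(-3 + l) = 11/(2*(-3 + l)))
w(S, F) = -11/24 + F (w(S, F) = 11/(2*(-3 - 9)) + F = (11/2)/(-12) + F = (11/2)*(-1/12) + F = -11/24 + F)
m = -1/2151 (m = -9/(-4147 + 23506) = -9/19359 = -9*1/19359 = -1/2151 ≈ -0.00046490)
m - w(-56, 76) = -1/2151 - (-11/24 + 76) = -1/2151 - 1*1813/24 = -1/2151 - 1813/24 = -1299929/17208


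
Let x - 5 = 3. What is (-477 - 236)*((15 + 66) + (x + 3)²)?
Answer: -144026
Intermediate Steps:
x = 8 (x = 5 + 3 = 8)
(-477 - 236)*((15 + 66) + (x + 3)²) = (-477 - 236)*((15 + 66) + (8 + 3)²) = -713*(81 + 11²) = -713*(81 + 121) = -713*202 = -144026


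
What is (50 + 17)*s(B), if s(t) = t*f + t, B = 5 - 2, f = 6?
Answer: 1407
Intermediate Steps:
B = 3
s(t) = 7*t (s(t) = t*6 + t = 6*t + t = 7*t)
(50 + 17)*s(B) = (50 + 17)*(7*3) = 67*21 = 1407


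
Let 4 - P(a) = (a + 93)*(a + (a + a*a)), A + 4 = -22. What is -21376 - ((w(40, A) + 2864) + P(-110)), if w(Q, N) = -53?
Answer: -226151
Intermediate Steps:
A = -26 (A = -4 - 22 = -26)
P(a) = 4 - (93 + a)*(a**2 + 2*a) (P(a) = 4 - (a + 93)*(a + (a + a*a)) = 4 - (93 + a)*(a + (a + a**2)) = 4 - (93 + a)*(a**2 + 2*a))
-21376 - ((w(40, A) + 2864) + P(-110)) = -21376 - ((-53 + 2864) + (4 - 1*(-110)**3 - 186*(-110) - 95*(-110)**2)) = -21376 - (2811 + (4 - 1*(-1331000) + 20460 - 95*12100)) = -21376 - (2811 + (4 + 1331000 + 20460 - 1149500)) = -21376 - (2811 + 201964) = -21376 - 1*204775 = -21376 - 204775 = -226151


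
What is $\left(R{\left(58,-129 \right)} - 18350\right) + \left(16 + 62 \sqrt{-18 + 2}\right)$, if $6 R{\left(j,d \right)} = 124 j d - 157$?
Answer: $- \frac{1037929}{6} + 248 i \approx -1.7299 \cdot 10^{5} + 248.0 i$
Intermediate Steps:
$R{\left(j,d \right)} = - \frac{157}{6} + \frac{62 d j}{3}$ ($R{\left(j,d \right)} = \frac{124 j d - 157}{6} = \frac{124 d j - 157}{6} = \frac{-157 + 124 d j}{6} = - \frac{157}{6} + \frac{62 d j}{3}$)
$\left(R{\left(58,-129 \right)} - 18350\right) + \left(16 + 62 \sqrt{-18 + 2}\right) = \left(\left(- \frac{157}{6} + \frac{62}{3} \left(-129\right) 58\right) - 18350\right) + \left(16 + 62 \sqrt{-18 + 2}\right) = \left(\left(- \frac{157}{6} - 154628\right) - 18350\right) + \left(16 + 62 \sqrt{-16}\right) = \left(- \frac{927925}{6} - 18350\right) + \left(16 + 62 \cdot 4 i\right) = - \frac{1038025}{6} + \left(16 + 248 i\right) = - \frac{1037929}{6} + 248 i$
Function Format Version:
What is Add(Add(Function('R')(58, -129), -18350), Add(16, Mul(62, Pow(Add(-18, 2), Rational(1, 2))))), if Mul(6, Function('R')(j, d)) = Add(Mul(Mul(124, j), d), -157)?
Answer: Add(Rational(-1037929, 6), Mul(248, I)) ≈ Add(-1.7299e+5, Mul(248.00, I))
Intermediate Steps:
Function('R')(j, d) = Add(Rational(-157, 6), Mul(Rational(62, 3), d, j)) (Function('R')(j, d) = Mul(Rational(1, 6), Add(Mul(Mul(124, j), d), -157)) = Mul(Rational(1, 6), Add(Mul(124, d, j), -157)) = Mul(Rational(1, 6), Add(-157, Mul(124, d, j))) = Add(Rational(-157, 6), Mul(Rational(62, 3), d, j)))
Add(Add(Function('R')(58, -129), -18350), Add(16, Mul(62, Pow(Add(-18, 2), Rational(1, 2))))) = Add(Add(Add(Rational(-157, 6), Mul(Rational(62, 3), -129, 58)), -18350), Add(16, Mul(62, Pow(Add(-18, 2), Rational(1, 2))))) = Add(Add(Add(Rational(-157, 6), -154628), -18350), Add(16, Mul(62, Pow(-16, Rational(1, 2))))) = Add(Add(Rational(-927925, 6), -18350), Add(16, Mul(62, Mul(4, I)))) = Add(Rational(-1038025, 6), Add(16, Mul(248, I))) = Add(Rational(-1037929, 6), Mul(248, I))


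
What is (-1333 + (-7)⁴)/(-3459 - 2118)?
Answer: -356/1859 ≈ -0.19150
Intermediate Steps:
(-1333 + (-7)⁴)/(-3459 - 2118) = (-1333 + 2401)/(-5577) = 1068*(-1/5577) = -356/1859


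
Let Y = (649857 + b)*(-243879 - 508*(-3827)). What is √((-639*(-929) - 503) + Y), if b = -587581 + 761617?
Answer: √1400813955769 ≈ 1.1836e+6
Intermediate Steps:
b = 174036
Y = 1400813362641 (Y = (649857 + 174036)*(-243879 - 508*(-3827)) = 823893*(-243879 + 1944116) = 823893*1700237 = 1400813362641)
√((-639*(-929) - 503) + Y) = √((-639*(-929) - 503) + 1400813362641) = √((593631 - 503) + 1400813362641) = √(593128 + 1400813362641) = √1400813955769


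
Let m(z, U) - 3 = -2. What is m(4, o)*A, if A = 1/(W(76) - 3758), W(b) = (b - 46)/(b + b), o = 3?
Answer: -76/285593 ≈ -0.00026611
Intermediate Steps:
m(z, U) = 1 (m(z, U) = 3 - 2 = 1)
W(b) = (-46 + b)/(2*b) (W(b) = (-46 + b)/((2*b)) = (-46 + b)*(1/(2*b)) = (-46 + b)/(2*b))
A = -76/285593 (A = 1/((½)*(-46 + 76)/76 - 3758) = 1/((½)*(1/76)*30 - 3758) = 1/(15/76 - 3758) = 1/(-285593/76) = -76/285593 ≈ -0.00026611)
m(4, o)*A = 1*(-76/285593) = -76/285593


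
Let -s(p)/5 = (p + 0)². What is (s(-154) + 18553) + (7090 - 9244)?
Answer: -102181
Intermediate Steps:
s(p) = -5*p² (s(p) = -5*(p + 0)² = -5*p²)
(s(-154) + 18553) + (7090 - 9244) = (-5*(-154)² + 18553) + (7090 - 9244) = (-5*23716 + 18553) - 2154 = (-118580 + 18553) - 2154 = -100027 - 2154 = -102181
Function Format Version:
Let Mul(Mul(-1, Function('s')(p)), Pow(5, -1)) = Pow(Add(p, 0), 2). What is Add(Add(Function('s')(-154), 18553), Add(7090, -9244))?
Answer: -102181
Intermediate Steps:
Function('s')(p) = Mul(-5, Pow(p, 2)) (Function('s')(p) = Mul(-5, Pow(Add(p, 0), 2)) = Mul(-5, Pow(p, 2)))
Add(Add(Function('s')(-154), 18553), Add(7090, -9244)) = Add(Add(Mul(-5, Pow(-154, 2)), 18553), Add(7090, -9244)) = Add(Add(Mul(-5, 23716), 18553), -2154) = Add(Add(-118580, 18553), -2154) = Add(-100027, -2154) = -102181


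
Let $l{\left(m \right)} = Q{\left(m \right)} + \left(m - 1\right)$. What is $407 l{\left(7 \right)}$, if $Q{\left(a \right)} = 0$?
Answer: $2442$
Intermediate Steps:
$l{\left(m \right)} = -1 + m$ ($l{\left(m \right)} = 0 + \left(m - 1\right) = 0 + \left(-1 + m\right) = -1 + m$)
$407 l{\left(7 \right)} = 407 \left(-1 + 7\right) = 407 \cdot 6 = 2442$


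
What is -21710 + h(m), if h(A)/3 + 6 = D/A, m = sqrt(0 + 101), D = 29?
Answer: -21728 + 87*sqrt(101)/101 ≈ -21719.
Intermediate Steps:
m = sqrt(101) ≈ 10.050
h(A) = -18 + 87/A (h(A) = -18 + 3*(29/A) = -18 + 87/A)
-21710 + h(m) = -21710 + (-18 + 87/(sqrt(101))) = -21710 + (-18 + 87*(sqrt(101)/101)) = -21710 + (-18 + 87*sqrt(101)/101) = -21728 + 87*sqrt(101)/101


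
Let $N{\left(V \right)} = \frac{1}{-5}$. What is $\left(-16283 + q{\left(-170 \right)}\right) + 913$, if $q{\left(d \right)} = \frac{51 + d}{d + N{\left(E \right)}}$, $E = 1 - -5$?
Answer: $- \frac{13079275}{851} \approx -15369.0$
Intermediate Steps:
$E = 6$ ($E = 1 + 5 = 6$)
$N{\left(V \right)} = - \frac{1}{5}$
$q{\left(d \right)} = \frac{51 + d}{- \frac{1}{5} + d}$ ($q{\left(d \right)} = \frac{51 + d}{d - \frac{1}{5}} = \frac{51 + d}{- \frac{1}{5} + d}$)
$\left(-16283 + q{\left(-170 \right)}\right) + 913 = \left(-16283 + \frac{5 \left(51 - 170\right)}{-1 + 5 \left(-170\right)}\right) + 913 = \left(-16283 + 5 \frac{1}{-1 - 850} \left(-119\right)\right) + 913 = \left(-16283 + 5 \frac{1}{-851} \left(-119\right)\right) + 913 = \left(-16283 + 5 \left(- \frac{1}{851}\right) \left(-119\right)\right) + 913 = \left(-16283 + \frac{595}{851}\right) + 913 = - \frac{13856238}{851} + 913 = - \frac{13079275}{851}$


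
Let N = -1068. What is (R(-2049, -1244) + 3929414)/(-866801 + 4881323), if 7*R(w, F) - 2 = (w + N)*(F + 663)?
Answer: 29316877/28101654 ≈ 1.0432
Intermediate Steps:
R(w, F) = 2/7 + (-1068 + w)*(663 + F)/7 (R(w, F) = 2/7 + ((w - 1068)*(F + 663))/7 = 2/7 + ((-1068 + w)*(663 + F))/7 = 2/7 + (-1068 + w)*(663 + F)/7)
(R(-2049, -1244) + 3929414)/(-866801 + 4881323) = ((-708082/7 - 1068/7*(-1244) + (663/7)*(-2049) + (⅐)*(-1244)*(-2049)) + 3929414)/(-866801 + 4881323) = ((-708082/7 + 1328592/7 - 1358487/7 + 2548956/7) + 3929414)/4014522 = (1810979/7 + 3929414)*(1/4014522) = (29316877/7)*(1/4014522) = 29316877/28101654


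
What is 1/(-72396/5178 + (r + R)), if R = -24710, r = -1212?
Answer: -863/22382752 ≈ -3.8556e-5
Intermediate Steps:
1/(-72396/5178 + (r + R)) = 1/(-72396/5178 + (-1212 - 24710)) = 1/(-72396*1/5178 - 25922) = 1/(-12066/863 - 25922) = 1/(-22382752/863) = -863/22382752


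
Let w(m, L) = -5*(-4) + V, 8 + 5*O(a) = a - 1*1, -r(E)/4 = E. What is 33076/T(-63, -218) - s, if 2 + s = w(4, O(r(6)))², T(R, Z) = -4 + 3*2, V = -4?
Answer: 16284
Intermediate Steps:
r(E) = -4*E
T(R, Z) = 2 (T(R, Z) = -4 + 6 = 2)
O(a) = -9/5 + a/5 (O(a) = -8/5 + (a - 1*1)/5 = -8/5 + (a - 1)/5 = -8/5 + (-1 + a)/5 = -8/5 + (-⅕ + a/5) = -9/5 + a/5)
w(m, L) = 16 (w(m, L) = -5*(-4) - 4 = 20 - 4 = 16)
s = 254 (s = -2 + 16² = -2 + 256 = 254)
33076/T(-63, -218) - s = 33076/2 - 1*254 = 33076*(½) - 254 = 16538 - 254 = 16284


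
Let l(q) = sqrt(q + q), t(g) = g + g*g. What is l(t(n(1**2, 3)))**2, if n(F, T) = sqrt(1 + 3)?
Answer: 12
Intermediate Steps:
n(F, T) = 2 (n(F, T) = sqrt(4) = 2)
t(g) = g + g**2
l(q) = sqrt(2)*sqrt(q) (l(q) = sqrt(2*q) = sqrt(2)*sqrt(q))
l(t(n(1**2, 3)))**2 = (sqrt(2)*sqrt(2*(1 + 2)))**2 = (sqrt(2)*sqrt(2*3))**2 = (sqrt(2)*sqrt(6))**2 = (2*sqrt(3))**2 = 12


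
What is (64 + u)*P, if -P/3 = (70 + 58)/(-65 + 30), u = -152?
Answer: -33792/35 ≈ -965.49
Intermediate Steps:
P = 384/35 (P = -3*(70 + 58)/(-65 + 30) = -384/(-35) = -384*(-1)/35 = -3*(-128/35) = 384/35 ≈ 10.971)
(64 + u)*P = (64 - 152)*(384/35) = -88*384/35 = -33792/35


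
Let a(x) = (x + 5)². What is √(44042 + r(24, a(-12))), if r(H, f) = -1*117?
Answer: 5*√1757 ≈ 209.58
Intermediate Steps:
a(x) = (5 + x)²
r(H, f) = -117
√(44042 + r(24, a(-12))) = √(44042 - 117) = √43925 = 5*√1757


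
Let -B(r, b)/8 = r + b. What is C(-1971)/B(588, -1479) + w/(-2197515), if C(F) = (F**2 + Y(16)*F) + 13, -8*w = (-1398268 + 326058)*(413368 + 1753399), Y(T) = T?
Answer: -17179412777105/130532391 ≈ -1.3161e+5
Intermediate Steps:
B(r, b) = -8*b - 8*r (B(r, b) = -8*(r + b) = -8*(b + r) = -8*b - 8*r)
w = 1161614622535/4 (w = -(-1398268 + 326058)*(413368 + 1753399)/8 = -(-536105)*2166767/4 = -1/8*(-2323229245070) = 1161614622535/4 ≈ 2.9040e+11)
C(F) = 13 + F**2 + 16*F (C(F) = (F**2 + 16*F) + 13 = 13 + F**2 + 16*F)
C(-1971)/B(588, -1479) + w/(-2197515) = (13 + (-1971)**2 + 16*(-1971))/(-8*(-1479) - 8*588) + (1161614622535/4)/(-2197515) = (13 + 3884841 - 31536)/(11832 - 4704) + (1161614622535/4)*(-1/2197515) = 3853318/7128 - 232322924507/1758012 = 3853318*(1/7128) - 232322924507/1758012 = 1926659/3564 - 232322924507/1758012 = -17179412777105/130532391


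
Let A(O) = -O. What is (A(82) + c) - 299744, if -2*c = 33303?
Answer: -632955/2 ≈ -3.1648e+5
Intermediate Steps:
c = -33303/2 (c = -½*33303 = -33303/2 ≈ -16652.)
(A(82) + c) - 299744 = (-1*82 - 33303/2) - 299744 = (-82 - 33303/2) - 299744 = -33467/2 - 299744 = -632955/2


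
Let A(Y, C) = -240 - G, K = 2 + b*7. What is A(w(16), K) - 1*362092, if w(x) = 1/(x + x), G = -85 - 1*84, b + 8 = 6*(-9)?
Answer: -362163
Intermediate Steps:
b = -62 (b = -8 + 6*(-9) = -8 - 54 = -62)
G = -169 (G = -85 - 84 = -169)
w(x) = 1/(2*x)
K = -432 (K = 2 - 62*7 = 2 - 434 = -432)
A(Y, C) = -71 (A(Y, C) = -240 - 1*(-169) = -240 + 169 = -71)
A(w(16), K) - 1*362092 = -71 - 1*362092 = -71 - 362092 = -362163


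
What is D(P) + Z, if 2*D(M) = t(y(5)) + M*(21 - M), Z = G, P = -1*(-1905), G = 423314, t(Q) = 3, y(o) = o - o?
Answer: -2742389/2 ≈ -1.3712e+6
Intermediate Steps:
y(o) = 0
P = 1905
Z = 423314
D(M) = 3/2 + M*(21 - M)/2 (D(M) = (3 + M*(21 - M))/2 = 3/2 + M*(21 - M)/2)
D(P) + Z = (3/2 - ½*1905² + (21/2)*1905) + 423314 = (3/2 - ½*3629025 + 40005/2) + 423314 = (3/2 - 3629025/2 + 40005/2) + 423314 = -3589017/2 + 423314 = -2742389/2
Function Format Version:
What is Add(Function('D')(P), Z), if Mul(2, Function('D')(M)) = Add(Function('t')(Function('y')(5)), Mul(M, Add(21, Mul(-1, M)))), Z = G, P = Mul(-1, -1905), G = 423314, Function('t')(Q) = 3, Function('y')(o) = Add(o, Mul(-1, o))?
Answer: Rational(-2742389, 2) ≈ -1.3712e+6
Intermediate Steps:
Function('y')(o) = 0
P = 1905
Z = 423314
Function('D')(M) = Add(Rational(3, 2), Mul(Rational(1, 2), M, Add(21, Mul(-1, M)))) (Function('D')(M) = Mul(Rational(1, 2), Add(3, Mul(M, Add(21, Mul(-1, M))))) = Add(Rational(3, 2), Mul(Rational(1, 2), M, Add(21, Mul(-1, M)))))
Add(Function('D')(P), Z) = Add(Add(Rational(3, 2), Mul(Rational(-1, 2), Pow(1905, 2)), Mul(Rational(21, 2), 1905)), 423314) = Add(Add(Rational(3, 2), Mul(Rational(-1, 2), 3629025), Rational(40005, 2)), 423314) = Add(Add(Rational(3, 2), Rational(-3629025, 2), Rational(40005, 2)), 423314) = Add(Rational(-3589017, 2), 423314) = Rational(-2742389, 2)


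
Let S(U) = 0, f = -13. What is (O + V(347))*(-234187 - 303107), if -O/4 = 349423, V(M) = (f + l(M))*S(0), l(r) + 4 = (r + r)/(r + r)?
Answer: 750971525448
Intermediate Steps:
l(r) = -3 (l(r) = -4 + (r + r)/(r + r) = -4 + (2*r)/((2*r)) = -4 + (2*r)*(1/(2*r)) = -4 + 1 = -3)
V(M) = 0 (V(M) = (-13 - 3)*0 = -16*0 = 0)
O = -1397692 (O = -4*349423 = -1397692)
(O + V(347))*(-234187 - 303107) = (-1397692 + 0)*(-234187 - 303107) = -1397692*(-537294) = 750971525448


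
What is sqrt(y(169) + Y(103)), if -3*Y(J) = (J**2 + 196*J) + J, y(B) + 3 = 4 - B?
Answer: 2*I*sqrt(2617) ≈ 102.31*I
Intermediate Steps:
y(B) = 1 - B (y(B) = -3 + (4 - B) = 1 - B)
Y(J) = -197*J/3 - J**2/3 (Y(J) = -((J**2 + 196*J) + J)/3 = -(J**2 + 197*J)/3 = -197*J/3 - J**2/3)
sqrt(y(169) + Y(103)) = sqrt((1 - 1*169) - 1/3*103*(197 + 103)) = sqrt((1 - 169) - 1/3*103*300) = sqrt(-168 - 10300) = sqrt(-10468) = 2*I*sqrt(2617)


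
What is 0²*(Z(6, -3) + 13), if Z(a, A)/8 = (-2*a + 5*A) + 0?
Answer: 0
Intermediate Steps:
Z(a, A) = -16*a + 40*A (Z(a, A) = 8*((-2*a + 5*A) + 0) = 8*(-2*a + 5*A) = -16*a + 40*A)
0²*(Z(6, -3) + 13) = 0²*((-16*6 + 40*(-3)) + 13) = 0*((-96 - 120) + 13) = 0*(-216 + 13) = 0*(-203) = 0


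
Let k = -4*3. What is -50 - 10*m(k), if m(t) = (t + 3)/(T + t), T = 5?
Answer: -440/7 ≈ -62.857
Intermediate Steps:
k = -12
m(t) = (3 + t)/(5 + t) (m(t) = (t + 3)/(5 + t) = (3 + t)/(5 + t))
-50 - 10*m(k) = -50 - 10*(3 - 12)/(5 - 12) = -50 - 10*(-9)/(-7) = -50 - (-10)*(-9)/7 = -50 - 10*9/7 = -50 - 90/7 = -440/7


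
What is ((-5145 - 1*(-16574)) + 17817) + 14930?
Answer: 44176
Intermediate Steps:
((-5145 - 1*(-16574)) + 17817) + 14930 = ((-5145 + 16574) + 17817) + 14930 = (11429 + 17817) + 14930 = 29246 + 14930 = 44176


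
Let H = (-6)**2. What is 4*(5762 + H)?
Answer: 23192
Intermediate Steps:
H = 36
4*(5762 + H) = 4*(5762 + 36) = 4*5798 = 23192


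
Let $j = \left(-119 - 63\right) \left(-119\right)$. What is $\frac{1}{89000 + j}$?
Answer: $\frac{1}{110658} \approx 9.0369 \cdot 10^{-6}$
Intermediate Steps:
$j = 21658$ ($j = \left(-182\right) \left(-119\right) = 21658$)
$\frac{1}{89000 + j} = \frac{1}{89000 + 21658} = \frac{1}{110658}$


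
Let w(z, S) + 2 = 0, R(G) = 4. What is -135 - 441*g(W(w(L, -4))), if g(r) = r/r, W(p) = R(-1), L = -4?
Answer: -576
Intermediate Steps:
w(z, S) = -2 (w(z, S) = -2 + 0 = -2)
W(p) = 4
g(r) = 1
-135 - 441*g(W(w(L, -4))) = -135 - 441*1 = -135 - 441 = -576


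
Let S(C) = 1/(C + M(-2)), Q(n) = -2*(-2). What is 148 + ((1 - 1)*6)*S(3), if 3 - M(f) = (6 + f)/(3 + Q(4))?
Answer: 148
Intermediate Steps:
Q(n) = 4
M(f) = 15/7 - f/7 (M(f) = 3 - (6 + f)/(3 + 4) = 3 - (6 + f)/7 = 3 - (6/7 + f/7) = 3 + (-6/7 - f/7) = 15/7 - f/7)
S(C) = 1/(17/7 + C) (S(C) = 1/(C + (15/7 - ⅐*(-2))) = 1/(C + (15/7 + 2/7)) = 1/(C + 17/7) = 1/(17/7 + C))
148 + ((1 - 1)*6)*S(3) = 148 + ((1 - 1)*6)*(7/(17 + 7*3)) = 148 + (0*6)*(7/(17 + 21)) = 148 + 0*(7/38) = 148 + 0 = 148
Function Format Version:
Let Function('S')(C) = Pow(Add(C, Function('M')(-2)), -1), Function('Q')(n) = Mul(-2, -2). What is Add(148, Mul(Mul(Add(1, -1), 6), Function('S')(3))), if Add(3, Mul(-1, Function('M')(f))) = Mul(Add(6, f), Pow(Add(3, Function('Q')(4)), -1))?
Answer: 148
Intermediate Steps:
Function('Q')(n) = 4
Function('M')(f) = Add(Rational(15, 7), Mul(Rational(-1, 7), f)) (Function('M')(f) = Add(3, Mul(-1, Mul(Add(6, f), Pow(Add(3, 4), -1)))) = Add(3, Mul(-1, Mul(Add(6, f), Pow(7, -1)))) = Add(3, Mul(-1, Mul(Add(6, f), Rational(1, 7)))) = Add(3, Mul(-1, Add(Rational(6, 7), Mul(Rational(1, 7), f)))) = Add(3, Add(Rational(-6, 7), Mul(Rational(-1, 7), f))) = Add(Rational(15, 7), Mul(Rational(-1, 7), f)))
Function('S')(C) = Pow(Add(Rational(17, 7), C), -1) (Function('S')(C) = Pow(Add(C, Add(Rational(15, 7), Mul(Rational(-1, 7), -2))), -1) = Pow(Add(C, Add(Rational(15, 7), Rational(2, 7))), -1) = Pow(Add(C, Rational(17, 7)), -1) = Pow(Add(Rational(17, 7), C), -1))
Add(148, Mul(Mul(Add(1, -1), 6), Function('S')(3))) = Add(148, Mul(Mul(Add(1, -1), 6), Mul(7, Pow(Add(17, Mul(7, 3)), -1)))) = Add(148, Mul(Mul(0, 6), Mul(7, Pow(Add(17, 21), -1)))) = Add(148, Mul(0, Mul(7, Pow(38, -1)))) = Add(148, Mul(0, Mul(7, Rational(1, 38)))) = Add(148, Mul(0, Rational(7, 38))) = Add(148, 0) = 148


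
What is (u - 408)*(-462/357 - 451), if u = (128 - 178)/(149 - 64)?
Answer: 53407794/289 ≈ 1.8480e+5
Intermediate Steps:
u = -10/17 (u = -50/85 = -50*1/85 = -10/17 ≈ -0.58823)
(u - 408)*(-462/357 - 451) = (-10/17 - 408)*(-462/357 - 451) = -6946*(-462*1/357 - 451)/17 = -6946*(-22/17 - 451)/17 = -6946/17*(-7689/17) = 53407794/289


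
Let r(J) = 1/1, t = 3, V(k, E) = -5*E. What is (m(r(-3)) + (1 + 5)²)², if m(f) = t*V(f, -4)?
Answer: 9216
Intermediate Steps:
r(J) = 1 (r(J) = 1*1 = 1)
m(f) = 60 (m(f) = 3*(-5*(-4)) = 3*20 = 60)
(m(r(-3)) + (1 + 5)²)² = (60 + (1 + 5)²)² = (60 + 6²)² = (60 + 36)² = 96² = 9216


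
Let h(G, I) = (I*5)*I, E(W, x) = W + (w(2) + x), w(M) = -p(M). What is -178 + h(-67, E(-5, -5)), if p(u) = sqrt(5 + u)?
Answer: 357 + 100*sqrt(7) ≈ 621.58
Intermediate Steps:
w(M) = -sqrt(5 + M)
E(W, x) = W + x - sqrt(7) (E(W, x) = W + (-sqrt(5 + 2) + x) = W + (-sqrt(7) + x) = W + (x - sqrt(7)) = W + x - sqrt(7))
h(G, I) = 5*I**2 (h(G, I) = (5*I)*I = 5*I**2)
-178 + h(-67, E(-5, -5)) = -178 + 5*(-5 - 5 - sqrt(7))**2 = -178 + 5*(-10 - sqrt(7))**2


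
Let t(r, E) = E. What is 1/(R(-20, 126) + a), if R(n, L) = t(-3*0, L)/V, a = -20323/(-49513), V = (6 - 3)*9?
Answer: 148539/754151 ≈ 0.19696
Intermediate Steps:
V = 27 (V = 3*9 = 27)
a = 20323/49513 (a = -20323*(-1/49513) = 20323/49513 ≈ 0.41046)
R(n, L) = L/27
1/(R(-20, 126) + a) = 1/((1/27)*126 + 20323/49513) = 1/(14/3 + 20323/49513) = 1/(754151/148539) = 148539/754151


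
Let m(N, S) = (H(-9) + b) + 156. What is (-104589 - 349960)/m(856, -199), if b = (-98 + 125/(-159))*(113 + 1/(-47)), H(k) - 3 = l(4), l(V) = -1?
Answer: 49229633/1191644 ≈ 41.312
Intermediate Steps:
H(k) = 2 (H(k) = 3 - 1 = 2)
b = -27801390/2491 (b = (-98 + 125*(-1/159))*(113 - 1/47) = (-98 - 125/159)*(5310/47) = -15707/159*5310/47 = -27801390/2491 ≈ -11161.)
m(N, S) = -27407812/2491 (m(N, S) = (2 - 27801390/2491) + 156 = -27796408/2491 + 156 = -27407812/2491)
(-104589 - 349960)/m(856, -199) = (-104589 - 349960)/(-27407812/2491) = -454549*(-2491/27407812) = 49229633/1191644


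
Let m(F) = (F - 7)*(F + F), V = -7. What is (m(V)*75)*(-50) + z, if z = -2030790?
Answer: -2765790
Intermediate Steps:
m(F) = 2*F*(-7 + F) (m(F) = (-7 + F)*(2*F) = 2*F*(-7 + F))
(m(V)*75)*(-50) + z = ((2*(-7)*(-7 - 7))*75)*(-50) - 2030790 = ((2*(-7)*(-14))*75)*(-50) - 2030790 = (196*75)*(-50) - 2030790 = 14700*(-50) - 2030790 = -735000 - 2030790 = -2765790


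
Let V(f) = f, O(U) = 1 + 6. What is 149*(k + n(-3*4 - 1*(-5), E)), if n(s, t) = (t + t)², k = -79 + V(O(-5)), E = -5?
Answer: 4172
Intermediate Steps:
O(U) = 7
k = -72 (k = -79 + 7 = -72)
n(s, t) = 4*t² (n(s, t) = (2*t)² = 4*t²)
149*(k + n(-3*4 - 1*(-5), E)) = 149*(-72 + 4*(-5)²) = 149*(-72 + 4*25) = 149*(-72 + 100) = 149*28 = 4172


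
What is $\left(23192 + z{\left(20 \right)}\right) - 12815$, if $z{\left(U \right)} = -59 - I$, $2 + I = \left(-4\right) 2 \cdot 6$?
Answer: $10368$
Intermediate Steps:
$I = -50$ ($I = -2 + \left(-4\right) 2 \cdot 6 = -2 - 48 = -50$)
$z{\left(U \right)} = -9$ ($z{\left(U \right)} = -59 - -50 = -59 + 50 = -9$)
$\left(23192 + z{\left(20 \right)}\right) - 12815 = \left(23192 - 9\right) - 12815 = 23183 - 12815 = 10368$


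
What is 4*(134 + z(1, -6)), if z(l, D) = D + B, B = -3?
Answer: 500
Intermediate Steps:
z(l, D) = -3 + D (z(l, D) = D - 3 = -3 + D)
4*(134 + z(1, -6)) = 4*(134 + (-3 - 6)) = 4*(134 - 9) = 4*125 = 500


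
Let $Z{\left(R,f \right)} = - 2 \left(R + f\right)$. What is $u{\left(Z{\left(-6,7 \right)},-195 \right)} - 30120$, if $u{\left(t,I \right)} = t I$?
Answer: $-29730$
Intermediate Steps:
$Z{\left(R,f \right)} = - 2 R - 2 f$
$u{\left(t,I \right)} = I t$
$u{\left(Z{\left(-6,7 \right)},-195 \right)} - 30120 = - 195 \left(\left(-2\right) \left(-6\right) - 14\right) - 30120 = - 195 \left(12 - 14\right) - 30120 = \left(-195\right) \left(-2\right) - 30120 = 390 - 30120 = -29730$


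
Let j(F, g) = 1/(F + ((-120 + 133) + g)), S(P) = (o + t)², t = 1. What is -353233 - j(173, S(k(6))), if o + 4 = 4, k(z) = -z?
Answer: -66054572/187 ≈ -3.5323e+5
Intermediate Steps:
o = 0 (o = -4 + 4 = 0)
S(P) = 1 (S(P) = (0 + 1)² = 1² = 1)
j(F, g) = 1/(13 + F + g) (j(F, g) = 1/(F + (13 + g)) = 1/(13 + F + g))
-353233 - j(173, S(k(6))) = -353233 - 1/(13 + 173 + 1) = -353233 - 1/187 = -66054572/187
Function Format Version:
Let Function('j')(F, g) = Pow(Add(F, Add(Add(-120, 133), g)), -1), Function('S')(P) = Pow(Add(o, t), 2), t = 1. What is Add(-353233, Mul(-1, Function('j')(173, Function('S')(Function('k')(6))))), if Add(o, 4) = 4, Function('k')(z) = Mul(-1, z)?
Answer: Rational(-66054572, 187) ≈ -3.5323e+5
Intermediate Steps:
o = 0 (o = Add(-4, 4) = 0)
Function('S')(P) = 1 (Function('S')(P) = Pow(Add(0, 1), 2) = Pow(1, 2) = 1)
Function('j')(F, g) = Pow(Add(13, F, g), -1) (Function('j')(F, g) = Pow(Add(F, Add(13, g)), -1) = Pow(Add(13, F, g), -1))
Add(-353233, Mul(-1, Function('j')(173, Function('S')(Function('k')(6))))) = Add(-353233, Mul(-1, Pow(Add(13, 173, 1), -1))) = Add(-353233, Mul(-1, Pow(187, -1))) = Add(-353233, Mul(-1, Rational(1, 187))) = Add(-353233, Rational(-1, 187)) = Rational(-66054572, 187)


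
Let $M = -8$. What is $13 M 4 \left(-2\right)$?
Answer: $832$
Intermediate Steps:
$13 M 4 \left(-2\right) = 13 \left(-8\right) 4 \left(-2\right) = \left(-104\right) \left(-8\right) = 832$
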